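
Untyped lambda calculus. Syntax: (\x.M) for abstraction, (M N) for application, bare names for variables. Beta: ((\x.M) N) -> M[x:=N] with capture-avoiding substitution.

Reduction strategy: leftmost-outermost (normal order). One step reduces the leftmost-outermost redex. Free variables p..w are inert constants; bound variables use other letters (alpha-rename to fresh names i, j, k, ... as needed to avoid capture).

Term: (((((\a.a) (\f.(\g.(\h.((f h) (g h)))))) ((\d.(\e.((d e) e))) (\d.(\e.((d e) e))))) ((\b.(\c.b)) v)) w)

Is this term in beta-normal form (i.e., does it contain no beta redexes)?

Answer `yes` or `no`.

Term: (((((\a.a) (\f.(\g.(\h.((f h) (g h)))))) ((\d.(\e.((d e) e))) (\d.(\e.((d e) e))))) ((\b.(\c.b)) v)) w)
Found 3 beta redex(es).

Answer: no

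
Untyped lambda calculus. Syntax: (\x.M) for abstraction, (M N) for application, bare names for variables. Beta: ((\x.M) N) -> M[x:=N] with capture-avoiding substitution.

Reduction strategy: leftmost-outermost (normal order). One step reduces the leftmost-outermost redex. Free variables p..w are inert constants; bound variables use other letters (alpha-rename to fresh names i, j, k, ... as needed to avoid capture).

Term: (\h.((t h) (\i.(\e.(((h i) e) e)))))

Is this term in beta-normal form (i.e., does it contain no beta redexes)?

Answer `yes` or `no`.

Answer: yes

Derivation:
Term: (\h.((t h) (\i.(\e.(((h i) e) e)))))
No beta redexes found.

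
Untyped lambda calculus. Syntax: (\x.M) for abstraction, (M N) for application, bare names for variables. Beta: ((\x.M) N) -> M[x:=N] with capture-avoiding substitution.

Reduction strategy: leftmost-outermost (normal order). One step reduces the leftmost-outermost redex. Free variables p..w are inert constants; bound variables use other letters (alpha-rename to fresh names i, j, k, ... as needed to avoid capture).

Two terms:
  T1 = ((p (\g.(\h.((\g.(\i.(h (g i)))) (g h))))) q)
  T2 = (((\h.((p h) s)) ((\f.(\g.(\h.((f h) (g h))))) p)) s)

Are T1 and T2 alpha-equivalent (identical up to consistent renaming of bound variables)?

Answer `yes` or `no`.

Term 1: ((p (\g.(\h.((\g.(\i.(h (g i)))) (g h))))) q)
Term 2: (((\h.((p h) s)) ((\f.(\g.(\h.((f h) (g h))))) p)) s)
Alpha-equivalence: compare structure up to binder renaming.
Result: False

Answer: no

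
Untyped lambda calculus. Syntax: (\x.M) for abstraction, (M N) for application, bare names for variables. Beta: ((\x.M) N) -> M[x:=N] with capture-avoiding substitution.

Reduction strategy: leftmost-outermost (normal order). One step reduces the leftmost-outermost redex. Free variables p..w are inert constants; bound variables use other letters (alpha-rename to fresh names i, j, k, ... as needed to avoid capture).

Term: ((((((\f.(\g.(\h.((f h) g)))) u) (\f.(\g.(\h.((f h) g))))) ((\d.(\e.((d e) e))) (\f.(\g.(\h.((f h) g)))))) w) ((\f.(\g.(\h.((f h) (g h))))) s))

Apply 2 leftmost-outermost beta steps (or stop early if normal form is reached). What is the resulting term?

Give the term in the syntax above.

Answer: ((((\h.((u h) (\f.(\g.(\h.((f h) g)))))) ((\d.(\e.((d e) e))) (\f.(\g.(\h.((f h) g)))))) w) ((\f.(\g.(\h.((f h) (g h))))) s))

Derivation:
Step 0: ((((((\f.(\g.(\h.((f h) g)))) u) (\f.(\g.(\h.((f h) g))))) ((\d.(\e.((d e) e))) (\f.(\g.(\h.((f h) g)))))) w) ((\f.(\g.(\h.((f h) (g h))))) s))
Step 1: (((((\g.(\h.((u h) g))) (\f.(\g.(\h.((f h) g))))) ((\d.(\e.((d e) e))) (\f.(\g.(\h.((f h) g)))))) w) ((\f.(\g.(\h.((f h) (g h))))) s))
Step 2: ((((\h.((u h) (\f.(\g.(\h.((f h) g)))))) ((\d.(\e.((d e) e))) (\f.(\g.(\h.((f h) g)))))) w) ((\f.(\g.(\h.((f h) (g h))))) s))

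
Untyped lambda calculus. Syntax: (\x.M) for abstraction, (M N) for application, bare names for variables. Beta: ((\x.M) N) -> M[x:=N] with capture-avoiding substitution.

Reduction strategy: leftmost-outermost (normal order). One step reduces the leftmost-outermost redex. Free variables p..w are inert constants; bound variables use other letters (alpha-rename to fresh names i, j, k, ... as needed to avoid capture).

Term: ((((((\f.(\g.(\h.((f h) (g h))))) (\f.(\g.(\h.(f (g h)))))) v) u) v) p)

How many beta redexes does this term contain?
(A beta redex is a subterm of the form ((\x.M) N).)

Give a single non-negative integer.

Term: ((((((\f.(\g.(\h.((f h) (g h))))) (\f.(\g.(\h.(f (g h)))))) v) u) v) p)
  Redex: ((\f.(\g.(\h.((f h) (g h))))) (\f.(\g.(\h.(f (g h))))))
Total redexes: 1

Answer: 1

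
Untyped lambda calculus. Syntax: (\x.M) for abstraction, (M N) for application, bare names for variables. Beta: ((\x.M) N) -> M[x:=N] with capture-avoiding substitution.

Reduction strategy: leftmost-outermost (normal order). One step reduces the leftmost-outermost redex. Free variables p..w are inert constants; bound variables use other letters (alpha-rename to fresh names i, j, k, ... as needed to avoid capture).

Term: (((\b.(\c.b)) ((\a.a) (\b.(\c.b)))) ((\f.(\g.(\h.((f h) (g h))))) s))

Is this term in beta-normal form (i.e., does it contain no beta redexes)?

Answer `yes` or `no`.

Answer: no

Derivation:
Term: (((\b.(\c.b)) ((\a.a) (\b.(\c.b)))) ((\f.(\g.(\h.((f h) (g h))))) s))
Found 3 beta redex(es).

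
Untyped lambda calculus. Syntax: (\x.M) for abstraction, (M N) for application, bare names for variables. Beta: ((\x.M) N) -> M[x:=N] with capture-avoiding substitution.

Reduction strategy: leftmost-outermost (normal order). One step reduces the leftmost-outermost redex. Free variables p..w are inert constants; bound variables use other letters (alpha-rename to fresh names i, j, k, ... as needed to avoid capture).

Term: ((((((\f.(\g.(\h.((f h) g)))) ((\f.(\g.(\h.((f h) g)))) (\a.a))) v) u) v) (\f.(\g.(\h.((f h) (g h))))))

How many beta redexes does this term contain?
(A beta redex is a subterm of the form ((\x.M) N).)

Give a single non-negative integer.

Term: ((((((\f.(\g.(\h.((f h) g)))) ((\f.(\g.(\h.((f h) g)))) (\a.a))) v) u) v) (\f.(\g.(\h.((f h) (g h))))))
  Redex: ((\f.(\g.(\h.((f h) g)))) ((\f.(\g.(\h.((f h) g)))) (\a.a)))
  Redex: ((\f.(\g.(\h.((f h) g)))) (\a.a))
Total redexes: 2

Answer: 2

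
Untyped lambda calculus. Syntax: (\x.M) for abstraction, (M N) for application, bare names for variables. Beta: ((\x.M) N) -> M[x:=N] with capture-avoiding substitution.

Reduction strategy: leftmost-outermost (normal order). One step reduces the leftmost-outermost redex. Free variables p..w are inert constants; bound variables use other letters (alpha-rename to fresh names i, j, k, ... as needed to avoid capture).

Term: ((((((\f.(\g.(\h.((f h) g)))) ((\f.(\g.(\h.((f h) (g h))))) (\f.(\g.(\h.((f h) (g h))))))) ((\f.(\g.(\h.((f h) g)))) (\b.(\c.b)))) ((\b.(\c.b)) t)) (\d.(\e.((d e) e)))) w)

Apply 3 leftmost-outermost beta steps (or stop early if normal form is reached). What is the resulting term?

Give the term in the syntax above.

Answer: ((((((\f.(\g.(\h.((f h) (g h))))) (\f.(\g.(\h.((f h) (g h)))))) ((\b.(\c.b)) t)) ((\f.(\g.(\h.((f h) g)))) (\b.(\c.b)))) (\d.(\e.((d e) e)))) w)

Derivation:
Step 0: ((((((\f.(\g.(\h.((f h) g)))) ((\f.(\g.(\h.((f h) (g h))))) (\f.(\g.(\h.((f h) (g h))))))) ((\f.(\g.(\h.((f h) g)))) (\b.(\c.b)))) ((\b.(\c.b)) t)) (\d.(\e.((d e) e)))) w)
Step 1: (((((\g.(\h.((((\f.(\g.(\h.((f h) (g h))))) (\f.(\g.(\h.((f h) (g h)))))) h) g))) ((\f.(\g.(\h.((f h) g)))) (\b.(\c.b)))) ((\b.(\c.b)) t)) (\d.(\e.((d e) e)))) w)
Step 2: ((((\h.((((\f.(\g.(\h.((f h) (g h))))) (\f.(\g.(\h.((f h) (g h)))))) h) ((\f.(\g.(\h.((f h) g)))) (\b.(\c.b))))) ((\b.(\c.b)) t)) (\d.(\e.((d e) e)))) w)
Step 3: ((((((\f.(\g.(\h.((f h) (g h))))) (\f.(\g.(\h.((f h) (g h)))))) ((\b.(\c.b)) t)) ((\f.(\g.(\h.((f h) g)))) (\b.(\c.b)))) (\d.(\e.((d e) e)))) w)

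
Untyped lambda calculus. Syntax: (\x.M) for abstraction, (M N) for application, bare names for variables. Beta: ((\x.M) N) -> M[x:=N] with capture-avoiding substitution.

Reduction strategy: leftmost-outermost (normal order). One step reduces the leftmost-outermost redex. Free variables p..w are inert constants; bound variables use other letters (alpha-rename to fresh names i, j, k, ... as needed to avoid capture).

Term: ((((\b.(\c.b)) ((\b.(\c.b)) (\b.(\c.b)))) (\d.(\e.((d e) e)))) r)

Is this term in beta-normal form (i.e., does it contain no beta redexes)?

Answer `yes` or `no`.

Answer: no

Derivation:
Term: ((((\b.(\c.b)) ((\b.(\c.b)) (\b.(\c.b)))) (\d.(\e.((d e) e)))) r)
Found 2 beta redex(es).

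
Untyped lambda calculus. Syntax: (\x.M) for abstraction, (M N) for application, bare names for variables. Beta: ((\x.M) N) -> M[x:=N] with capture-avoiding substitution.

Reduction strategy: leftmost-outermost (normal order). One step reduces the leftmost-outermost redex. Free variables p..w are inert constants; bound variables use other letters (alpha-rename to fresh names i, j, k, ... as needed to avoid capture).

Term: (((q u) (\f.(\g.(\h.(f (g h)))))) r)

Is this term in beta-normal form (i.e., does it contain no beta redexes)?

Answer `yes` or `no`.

Term: (((q u) (\f.(\g.(\h.(f (g h)))))) r)
No beta redexes found.

Answer: yes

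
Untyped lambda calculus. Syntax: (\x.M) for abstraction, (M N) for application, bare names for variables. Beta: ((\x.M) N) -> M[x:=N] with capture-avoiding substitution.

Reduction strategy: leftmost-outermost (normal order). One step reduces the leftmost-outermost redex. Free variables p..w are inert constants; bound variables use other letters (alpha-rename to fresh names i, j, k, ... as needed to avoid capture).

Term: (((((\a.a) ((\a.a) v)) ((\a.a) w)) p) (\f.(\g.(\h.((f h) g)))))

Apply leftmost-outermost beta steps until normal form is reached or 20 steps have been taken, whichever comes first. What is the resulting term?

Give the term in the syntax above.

Answer: (((v w) p) (\f.(\g.(\h.((f h) g)))))

Derivation:
Step 0: (((((\a.a) ((\a.a) v)) ((\a.a) w)) p) (\f.(\g.(\h.((f h) g)))))
Step 1: (((((\a.a) v) ((\a.a) w)) p) (\f.(\g.(\h.((f h) g)))))
Step 2: (((v ((\a.a) w)) p) (\f.(\g.(\h.((f h) g)))))
Step 3: (((v w) p) (\f.(\g.(\h.((f h) g)))))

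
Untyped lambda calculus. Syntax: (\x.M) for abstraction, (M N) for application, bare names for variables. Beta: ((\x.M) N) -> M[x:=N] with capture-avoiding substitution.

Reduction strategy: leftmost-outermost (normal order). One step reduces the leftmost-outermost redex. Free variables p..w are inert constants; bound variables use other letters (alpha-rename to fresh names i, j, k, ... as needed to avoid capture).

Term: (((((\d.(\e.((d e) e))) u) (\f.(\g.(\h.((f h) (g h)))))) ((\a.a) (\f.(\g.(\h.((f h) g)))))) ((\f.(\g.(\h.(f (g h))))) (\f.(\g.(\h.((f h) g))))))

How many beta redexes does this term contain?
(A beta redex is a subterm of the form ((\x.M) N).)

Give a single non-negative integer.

Answer: 3

Derivation:
Term: (((((\d.(\e.((d e) e))) u) (\f.(\g.(\h.((f h) (g h)))))) ((\a.a) (\f.(\g.(\h.((f h) g)))))) ((\f.(\g.(\h.(f (g h))))) (\f.(\g.(\h.((f h) g))))))
  Redex: ((\d.(\e.((d e) e))) u)
  Redex: ((\a.a) (\f.(\g.(\h.((f h) g)))))
  Redex: ((\f.(\g.(\h.(f (g h))))) (\f.(\g.(\h.((f h) g)))))
Total redexes: 3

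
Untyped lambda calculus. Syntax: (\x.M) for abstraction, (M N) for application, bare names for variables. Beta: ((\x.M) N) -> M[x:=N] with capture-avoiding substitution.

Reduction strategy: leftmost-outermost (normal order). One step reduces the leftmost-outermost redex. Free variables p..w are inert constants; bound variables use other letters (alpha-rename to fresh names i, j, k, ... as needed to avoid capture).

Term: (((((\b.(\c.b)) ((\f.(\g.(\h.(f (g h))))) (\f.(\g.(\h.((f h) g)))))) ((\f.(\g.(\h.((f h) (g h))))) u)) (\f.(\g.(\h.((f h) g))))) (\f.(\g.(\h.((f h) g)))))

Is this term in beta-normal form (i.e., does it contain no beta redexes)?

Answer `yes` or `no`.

Term: (((((\b.(\c.b)) ((\f.(\g.(\h.(f (g h))))) (\f.(\g.(\h.((f h) g)))))) ((\f.(\g.(\h.((f h) (g h))))) u)) (\f.(\g.(\h.((f h) g))))) (\f.(\g.(\h.((f h) g)))))
Found 3 beta redex(es).

Answer: no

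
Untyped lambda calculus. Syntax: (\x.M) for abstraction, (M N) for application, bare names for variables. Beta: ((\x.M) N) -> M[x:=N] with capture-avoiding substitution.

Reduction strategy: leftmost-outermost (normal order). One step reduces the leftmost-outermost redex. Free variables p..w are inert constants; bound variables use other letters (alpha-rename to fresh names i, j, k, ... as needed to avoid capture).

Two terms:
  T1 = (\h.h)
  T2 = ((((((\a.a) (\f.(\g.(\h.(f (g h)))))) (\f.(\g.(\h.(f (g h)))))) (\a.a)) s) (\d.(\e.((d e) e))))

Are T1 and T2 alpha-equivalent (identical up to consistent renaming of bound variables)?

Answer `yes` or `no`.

Term 1: (\h.h)
Term 2: ((((((\a.a) (\f.(\g.(\h.(f (g h)))))) (\f.(\g.(\h.(f (g h)))))) (\a.a)) s) (\d.(\e.((d e) e))))
Alpha-equivalence: compare structure up to binder renaming.
Result: False

Answer: no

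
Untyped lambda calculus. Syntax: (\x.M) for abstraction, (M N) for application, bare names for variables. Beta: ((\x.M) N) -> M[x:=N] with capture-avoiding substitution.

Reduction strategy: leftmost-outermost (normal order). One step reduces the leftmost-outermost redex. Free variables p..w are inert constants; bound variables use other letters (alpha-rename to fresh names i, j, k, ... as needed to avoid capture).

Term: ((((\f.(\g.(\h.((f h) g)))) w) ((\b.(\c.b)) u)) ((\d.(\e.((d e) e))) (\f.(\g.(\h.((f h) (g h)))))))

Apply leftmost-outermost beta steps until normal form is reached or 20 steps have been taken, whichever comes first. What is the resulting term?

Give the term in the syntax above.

Answer: ((w (\e.(\h.((e h) (e h))))) (\c.u))

Derivation:
Step 0: ((((\f.(\g.(\h.((f h) g)))) w) ((\b.(\c.b)) u)) ((\d.(\e.((d e) e))) (\f.(\g.(\h.((f h) (g h)))))))
Step 1: (((\g.(\h.((w h) g))) ((\b.(\c.b)) u)) ((\d.(\e.((d e) e))) (\f.(\g.(\h.((f h) (g h)))))))
Step 2: ((\h.((w h) ((\b.(\c.b)) u))) ((\d.(\e.((d e) e))) (\f.(\g.(\h.((f h) (g h)))))))
Step 3: ((w ((\d.(\e.((d e) e))) (\f.(\g.(\h.((f h) (g h))))))) ((\b.(\c.b)) u))
Step 4: ((w (\e.(((\f.(\g.(\h.((f h) (g h))))) e) e))) ((\b.(\c.b)) u))
Step 5: ((w (\e.((\g.(\h.((e h) (g h)))) e))) ((\b.(\c.b)) u))
Step 6: ((w (\e.(\h.((e h) (e h))))) ((\b.(\c.b)) u))
Step 7: ((w (\e.(\h.((e h) (e h))))) (\c.u))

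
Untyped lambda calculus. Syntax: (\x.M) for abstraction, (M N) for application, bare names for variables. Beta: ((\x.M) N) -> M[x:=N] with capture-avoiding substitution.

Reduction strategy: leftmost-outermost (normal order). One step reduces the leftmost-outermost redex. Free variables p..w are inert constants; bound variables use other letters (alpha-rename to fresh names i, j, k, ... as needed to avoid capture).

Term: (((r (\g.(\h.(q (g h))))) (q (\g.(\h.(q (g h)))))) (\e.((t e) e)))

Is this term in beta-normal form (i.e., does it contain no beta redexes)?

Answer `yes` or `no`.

Answer: yes

Derivation:
Term: (((r (\g.(\h.(q (g h))))) (q (\g.(\h.(q (g h)))))) (\e.((t e) e)))
No beta redexes found.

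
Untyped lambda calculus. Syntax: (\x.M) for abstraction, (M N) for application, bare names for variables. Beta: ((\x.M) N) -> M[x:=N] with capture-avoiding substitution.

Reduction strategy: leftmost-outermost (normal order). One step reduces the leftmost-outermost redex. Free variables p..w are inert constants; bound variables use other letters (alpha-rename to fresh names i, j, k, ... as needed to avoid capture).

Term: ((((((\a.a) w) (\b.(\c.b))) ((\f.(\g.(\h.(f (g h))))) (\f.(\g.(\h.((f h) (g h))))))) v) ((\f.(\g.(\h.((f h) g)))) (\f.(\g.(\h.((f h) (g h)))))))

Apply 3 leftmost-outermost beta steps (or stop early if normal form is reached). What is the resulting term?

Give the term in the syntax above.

Step 0: ((((((\a.a) w) (\b.(\c.b))) ((\f.(\g.(\h.(f (g h))))) (\f.(\g.(\h.((f h) (g h))))))) v) ((\f.(\g.(\h.((f h) g)))) (\f.(\g.(\h.((f h) (g h)))))))
Step 1: ((((w (\b.(\c.b))) ((\f.(\g.(\h.(f (g h))))) (\f.(\g.(\h.((f h) (g h))))))) v) ((\f.(\g.(\h.((f h) g)))) (\f.(\g.(\h.((f h) (g h)))))))
Step 2: ((((w (\b.(\c.b))) (\g.(\h.((\f.(\g.(\h.((f h) (g h))))) (g h))))) v) ((\f.(\g.(\h.((f h) g)))) (\f.(\g.(\h.((f h) (g h)))))))
Step 3: ((((w (\b.(\c.b))) (\g.(\h.(\i.(\j.(((g h) j) (i j))))))) v) ((\f.(\g.(\h.((f h) g)))) (\f.(\g.(\h.((f h) (g h)))))))

Answer: ((((w (\b.(\c.b))) (\g.(\h.(\i.(\j.(((g h) j) (i j))))))) v) ((\f.(\g.(\h.((f h) g)))) (\f.(\g.(\h.((f h) (g h)))))))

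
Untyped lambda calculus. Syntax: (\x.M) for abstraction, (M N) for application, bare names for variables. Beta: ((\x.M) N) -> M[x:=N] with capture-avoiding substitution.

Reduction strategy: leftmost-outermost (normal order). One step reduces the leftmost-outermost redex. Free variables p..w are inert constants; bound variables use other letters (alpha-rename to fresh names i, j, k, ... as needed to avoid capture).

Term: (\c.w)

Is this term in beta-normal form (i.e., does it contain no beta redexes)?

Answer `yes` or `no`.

Answer: yes

Derivation:
Term: (\c.w)
No beta redexes found.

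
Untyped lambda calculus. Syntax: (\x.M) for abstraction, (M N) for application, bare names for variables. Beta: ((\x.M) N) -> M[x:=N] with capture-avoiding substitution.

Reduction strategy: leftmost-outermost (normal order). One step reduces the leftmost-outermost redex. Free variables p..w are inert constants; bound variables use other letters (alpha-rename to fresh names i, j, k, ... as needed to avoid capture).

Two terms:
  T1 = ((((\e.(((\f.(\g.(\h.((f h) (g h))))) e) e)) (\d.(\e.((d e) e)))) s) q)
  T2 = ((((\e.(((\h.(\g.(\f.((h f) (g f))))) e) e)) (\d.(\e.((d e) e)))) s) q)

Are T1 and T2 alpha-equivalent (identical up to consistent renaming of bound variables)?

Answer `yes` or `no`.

Term 1: ((((\e.(((\f.(\g.(\h.((f h) (g h))))) e) e)) (\d.(\e.((d e) e)))) s) q)
Term 2: ((((\e.(((\h.(\g.(\f.((h f) (g f))))) e) e)) (\d.(\e.((d e) e)))) s) q)
Alpha-equivalence: compare structure up to binder renaming.
Result: True

Answer: yes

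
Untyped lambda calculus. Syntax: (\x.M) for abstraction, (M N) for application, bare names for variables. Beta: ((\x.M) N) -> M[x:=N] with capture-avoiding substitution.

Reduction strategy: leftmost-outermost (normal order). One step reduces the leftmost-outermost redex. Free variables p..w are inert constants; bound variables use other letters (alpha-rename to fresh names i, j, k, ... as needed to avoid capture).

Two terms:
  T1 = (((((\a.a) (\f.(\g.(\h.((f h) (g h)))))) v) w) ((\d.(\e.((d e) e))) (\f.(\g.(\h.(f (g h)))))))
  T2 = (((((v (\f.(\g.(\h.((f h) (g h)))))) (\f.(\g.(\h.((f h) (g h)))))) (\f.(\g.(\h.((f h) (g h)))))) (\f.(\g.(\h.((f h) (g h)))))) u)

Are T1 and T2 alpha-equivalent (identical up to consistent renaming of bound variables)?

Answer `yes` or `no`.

Term 1: (((((\a.a) (\f.(\g.(\h.((f h) (g h)))))) v) w) ((\d.(\e.((d e) e))) (\f.(\g.(\h.(f (g h)))))))
Term 2: (((((v (\f.(\g.(\h.((f h) (g h)))))) (\f.(\g.(\h.((f h) (g h)))))) (\f.(\g.(\h.((f h) (g h)))))) (\f.(\g.(\h.((f h) (g h)))))) u)
Alpha-equivalence: compare structure up to binder renaming.
Result: False

Answer: no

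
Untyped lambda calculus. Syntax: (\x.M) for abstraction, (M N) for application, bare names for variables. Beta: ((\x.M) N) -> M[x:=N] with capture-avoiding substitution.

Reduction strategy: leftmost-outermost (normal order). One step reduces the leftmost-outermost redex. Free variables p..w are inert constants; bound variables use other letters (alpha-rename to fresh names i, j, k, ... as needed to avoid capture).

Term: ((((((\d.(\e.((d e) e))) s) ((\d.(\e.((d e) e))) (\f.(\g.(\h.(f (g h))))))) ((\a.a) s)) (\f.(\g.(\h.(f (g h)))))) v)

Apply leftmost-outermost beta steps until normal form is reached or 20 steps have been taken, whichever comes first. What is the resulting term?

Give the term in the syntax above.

Answer: (((((s (\e.(\h.(e (e h))))) (\e.(\h.(e (e h))))) s) (\f.(\g.(\h.(f (g h)))))) v)

Derivation:
Step 0: ((((((\d.(\e.((d e) e))) s) ((\d.(\e.((d e) e))) (\f.(\g.(\h.(f (g h))))))) ((\a.a) s)) (\f.(\g.(\h.(f (g h)))))) v)
Step 1: (((((\e.((s e) e)) ((\d.(\e.((d e) e))) (\f.(\g.(\h.(f (g h))))))) ((\a.a) s)) (\f.(\g.(\h.(f (g h)))))) v)
Step 2: (((((s ((\d.(\e.((d e) e))) (\f.(\g.(\h.(f (g h))))))) ((\d.(\e.((d e) e))) (\f.(\g.(\h.(f (g h))))))) ((\a.a) s)) (\f.(\g.(\h.(f (g h)))))) v)
Step 3: (((((s (\e.(((\f.(\g.(\h.(f (g h))))) e) e))) ((\d.(\e.((d e) e))) (\f.(\g.(\h.(f (g h))))))) ((\a.a) s)) (\f.(\g.(\h.(f (g h)))))) v)
Step 4: (((((s (\e.((\g.(\h.(e (g h)))) e))) ((\d.(\e.((d e) e))) (\f.(\g.(\h.(f (g h))))))) ((\a.a) s)) (\f.(\g.(\h.(f (g h)))))) v)
Step 5: (((((s (\e.(\h.(e (e h))))) ((\d.(\e.((d e) e))) (\f.(\g.(\h.(f (g h))))))) ((\a.a) s)) (\f.(\g.(\h.(f (g h)))))) v)
Step 6: (((((s (\e.(\h.(e (e h))))) (\e.(((\f.(\g.(\h.(f (g h))))) e) e))) ((\a.a) s)) (\f.(\g.(\h.(f (g h)))))) v)
Step 7: (((((s (\e.(\h.(e (e h))))) (\e.((\g.(\h.(e (g h)))) e))) ((\a.a) s)) (\f.(\g.(\h.(f (g h)))))) v)
Step 8: (((((s (\e.(\h.(e (e h))))) (\e.(\h.(e (e h))))) ((\a.a) s)) (\f.(\g.(\h.(f (g h)))))) v)
Step 9: (((((s (\e.(\h.(e (e h))))) (\e.(\h.(e (e h))))) s) (\f.(\g.(\h.(f (g h)))))) v)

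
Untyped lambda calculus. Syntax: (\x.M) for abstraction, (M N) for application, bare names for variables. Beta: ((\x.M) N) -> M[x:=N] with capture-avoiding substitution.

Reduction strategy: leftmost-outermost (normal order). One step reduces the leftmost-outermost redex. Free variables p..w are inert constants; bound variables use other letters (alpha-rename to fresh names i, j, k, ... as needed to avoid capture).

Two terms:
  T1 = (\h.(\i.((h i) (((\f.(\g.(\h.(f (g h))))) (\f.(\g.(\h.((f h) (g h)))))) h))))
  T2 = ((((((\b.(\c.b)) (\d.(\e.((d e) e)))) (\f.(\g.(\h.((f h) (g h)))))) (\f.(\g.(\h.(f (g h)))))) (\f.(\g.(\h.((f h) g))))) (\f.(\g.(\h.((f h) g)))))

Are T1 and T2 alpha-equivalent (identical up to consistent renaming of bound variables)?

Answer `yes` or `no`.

Answer: no

Derivation:
Term 1: (\h.(\i.((h i) (((\f.(\g.(\h.(f (g h))))) (\f.(\g.(\h.((f h) (g h)))))) h))))
Term 2: ((((((\b.(\c.b)) (\d.(\e.((d e) e)))) (\f.(\g.(\h.((f h) (g h)))))) (\f.(\g.(\h.(f (g h)))))) (\f.(\g.(\h.((f h) g))))) (\f.(\g.(\h.((f h) g)))))
Alpha-equivalence: compare structure up to binder renaming.
Result: False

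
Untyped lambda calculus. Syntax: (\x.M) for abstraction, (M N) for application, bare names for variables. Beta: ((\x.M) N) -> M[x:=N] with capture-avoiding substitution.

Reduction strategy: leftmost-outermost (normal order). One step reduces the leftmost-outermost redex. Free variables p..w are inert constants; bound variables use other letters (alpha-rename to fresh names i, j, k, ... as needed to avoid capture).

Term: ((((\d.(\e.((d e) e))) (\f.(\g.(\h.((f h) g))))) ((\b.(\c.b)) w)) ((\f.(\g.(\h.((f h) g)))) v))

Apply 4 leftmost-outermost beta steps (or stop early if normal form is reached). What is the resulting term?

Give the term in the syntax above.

Step 0: ((((\d.(\e.((d e) e))) (\f.(\g.(\h.((f h) g))))) ((\b.(\c.b)) w)) ((\f.(\g.(\h.((f h) g)))) v))
Step 1: (((\e.(((\f.(\g.(\h.((f h) g)))) e) e)) ((\b.(\c.b)) w)) ((\f.(\g.(\h.((f h) g)))) v))
Step 2: ((((\f.(\g.(\h.((f h) g)))) ((\b.(\c.b)) w)) ((\b.(\c.b)) w)) ((\f.(\g.(\h.((f h) g)))) v))
Step 3: (((\g.(\h.((((\b.(\c.b)) w) h) g))) ((\b.(\c.b)) w)) ((\f.(\g.(\h.((f h) g)))) v))
Step 4: ((\h.((((\b.(\c.b)) w) h) ((\b.(\c.b)) w))) ((\f.(\g.(\h.((f h) g)))) v))

Answer: ((\h.((((\b.(\c.b)) w) h) ((\b.(\c.b)) w))) ((\f.(\g.(\h.((f h) g)))) v))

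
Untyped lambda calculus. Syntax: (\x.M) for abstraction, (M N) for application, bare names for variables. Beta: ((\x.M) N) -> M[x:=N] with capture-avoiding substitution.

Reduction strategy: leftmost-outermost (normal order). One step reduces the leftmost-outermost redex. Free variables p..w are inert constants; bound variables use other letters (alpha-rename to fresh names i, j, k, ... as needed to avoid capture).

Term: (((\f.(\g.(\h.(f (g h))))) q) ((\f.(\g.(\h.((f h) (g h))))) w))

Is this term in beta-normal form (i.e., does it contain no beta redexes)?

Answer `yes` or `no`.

Answer: no

Derivation:
Term: (((\f.(\g.(\h.(f (g h))))) q) ((\f.(\g.(\h.((f h) (g h))))) w))
Found 2 beta redex(es).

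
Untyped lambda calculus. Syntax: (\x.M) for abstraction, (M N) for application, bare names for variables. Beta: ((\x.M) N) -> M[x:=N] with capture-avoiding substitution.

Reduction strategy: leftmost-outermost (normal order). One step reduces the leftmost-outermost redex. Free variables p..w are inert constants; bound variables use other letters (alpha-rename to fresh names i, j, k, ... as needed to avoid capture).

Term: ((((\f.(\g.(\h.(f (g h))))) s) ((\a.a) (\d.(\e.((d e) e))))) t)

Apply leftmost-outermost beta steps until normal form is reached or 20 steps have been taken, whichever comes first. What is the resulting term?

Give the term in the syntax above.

Step 0: ((((\f.(\g.(\h.(f (g h))))) s) ((\a.a) (\d.(\e.((d e) e))))) t)
Step 1: (((\g.(\h.(s (g h)))) ((\a.a) (\d.(\e.((d e) e))))) t)
Step 2: ((\h.(s (((\a.a) (\d.(\e.((d e) e)))) h))) t)
Step 3: (s (((\a.a) (\d.(\e.((d e) e)))) t))
Step 4: (s ((\d.(\e.((d e) e))) t))
Step 5: (s (\e.((t e) e)))

Answer: (s (\e.((t e) e)))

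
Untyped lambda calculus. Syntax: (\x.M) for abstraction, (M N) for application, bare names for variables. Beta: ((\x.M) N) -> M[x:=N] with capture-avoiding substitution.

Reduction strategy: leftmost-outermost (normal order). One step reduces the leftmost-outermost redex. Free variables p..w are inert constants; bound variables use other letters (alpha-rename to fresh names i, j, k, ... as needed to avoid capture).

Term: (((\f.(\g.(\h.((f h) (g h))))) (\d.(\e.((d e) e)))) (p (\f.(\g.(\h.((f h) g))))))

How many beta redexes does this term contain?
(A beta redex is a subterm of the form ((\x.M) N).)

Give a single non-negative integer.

Term: (((\f.(\g.(\h.((f h) (g h))))) (\d.(\e.((d e) e)))) (p (\f.(\g.(\h.((f h) g))))))
  Redex: ((\f.(\g.(\h.((f h) (g h))))) (\d.(\e.((d e) e))))
Total redexes: 1

Answer: 1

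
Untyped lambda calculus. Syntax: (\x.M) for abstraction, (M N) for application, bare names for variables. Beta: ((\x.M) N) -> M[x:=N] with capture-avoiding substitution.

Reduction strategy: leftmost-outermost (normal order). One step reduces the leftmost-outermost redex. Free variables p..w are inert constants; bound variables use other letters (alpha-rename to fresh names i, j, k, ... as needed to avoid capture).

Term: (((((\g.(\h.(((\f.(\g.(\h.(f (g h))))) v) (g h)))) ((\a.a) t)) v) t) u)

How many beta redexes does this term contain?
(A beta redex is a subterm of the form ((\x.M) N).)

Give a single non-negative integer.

Answer: 3

Derivation:
Term: (((((\g.(\h.(((\f.(\g.(\h.(f (g h))))) v) (g h)))) ((\a.a) t)) v) t) u)
  Redex: ((\g.(\h.(((\f.(\g.(\h.(f (g h))))) v) (g h)))) ((\a.a) t))
  Redex: ((\f.(\g.(\h.(f (g h))))) v)
  Redex: ((\a.a) t)
Total redexes: 3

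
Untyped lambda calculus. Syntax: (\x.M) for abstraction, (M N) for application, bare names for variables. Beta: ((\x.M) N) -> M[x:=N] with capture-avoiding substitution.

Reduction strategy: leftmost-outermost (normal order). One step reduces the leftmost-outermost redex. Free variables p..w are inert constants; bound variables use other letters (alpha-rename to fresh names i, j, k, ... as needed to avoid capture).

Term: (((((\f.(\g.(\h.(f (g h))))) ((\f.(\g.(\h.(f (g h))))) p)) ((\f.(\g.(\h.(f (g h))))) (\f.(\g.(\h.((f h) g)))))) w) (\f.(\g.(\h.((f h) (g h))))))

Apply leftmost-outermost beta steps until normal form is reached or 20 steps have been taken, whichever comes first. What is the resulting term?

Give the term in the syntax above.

Answer: (p (\g.(\h.(((w (\f.(\g.(\h.((f h) (g h)))))) h) g))))

Derivation:
Step 0: (((((\f.(\g.(\h.(f (g h))))) ((\f.(\g.(\h.(f (g h))))) p)) ((\f.(\g.(\h.(f (g h))))) (\f.(\g.(\h.((f h) g)))))) w) (\f.(\g.(\h.((f h) (g h))))))
Step 1: ((((\g.(\h.(((\f.(\g.(\h.(f (g h))))) p) (g h)))) ((\f.(\g.(\h.(f (g h))))) (\f.(\g.(\h.((f h) g)))))) w) (\f.(\g.(\h.((f h) (g h))))))
Step 2: (((\h.(((\f.(\g.(\h.(f (g h))))) p) (((\f.(\g.(\h.(f (g h))))) (\f.(\g.(\h.((f h) g))))) h))) w) (\f.(\g.(\h.((f h) (g h))))))
Step 3: ((((\f.(\g.(\h.(f (g h))))) p) (((\f.(\g.(\h.(f (g h))))) (\f.(\g.(\h.((f h) g))))) w)) (\f.(\g.(\h.((f h) (g h))))))
Step 4: (((\g.(\h.(p (g h)))) (((\f.(\g.(\h.(f (g h))))) (\f.(\g.(\h.((f h) g))))) w)) (\f.(\g.(\h.((f h) (g h))))))
Step 5: ((\h.(p ((((\f.(\g.(\h.(f (g h))))) (\f.(\g.(\h.((f h) g))))) w) h))) (\f.(\g.(\h.((f h) (g h))))))
Step 6: (p ((((\f.(\g.(\h.(f (g h))))) (\f.(\g.(\h.((f h) g))))) w) (\f.(\g.(\h.((f h) (g h)))))))
Step 7: (p (((\g.(\h.((\f.(\g.(\h.((f h) g)))) (g h)))) w) (\f.(\g.(\h.((f h) (g h)))))))
Step 8: (p ((\h.((\f.(\g.(\h.((f h) g)))) (w h))) (\f.(\g.(\h.((f h) (g h)))))))
Step 9: (p ((\f.(\g.(\h.((f h) g)))) (w (\f.(\g.(\h.((f h) (g h))))))))
Step 10: (p (\g.(\h.(((w (\f.(\g.(\h.((f h) (g h)))))) h) g))))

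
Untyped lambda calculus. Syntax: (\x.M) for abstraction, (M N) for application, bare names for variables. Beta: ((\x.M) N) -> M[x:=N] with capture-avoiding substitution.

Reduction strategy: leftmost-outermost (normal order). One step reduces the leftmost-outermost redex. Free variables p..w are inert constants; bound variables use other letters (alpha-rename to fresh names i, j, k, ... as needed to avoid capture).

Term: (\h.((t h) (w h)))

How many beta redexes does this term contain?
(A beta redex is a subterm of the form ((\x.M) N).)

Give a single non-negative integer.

Term: (\h.((t h) (w h)))
  (no redexes)
Total redexes: 0

Answer: 0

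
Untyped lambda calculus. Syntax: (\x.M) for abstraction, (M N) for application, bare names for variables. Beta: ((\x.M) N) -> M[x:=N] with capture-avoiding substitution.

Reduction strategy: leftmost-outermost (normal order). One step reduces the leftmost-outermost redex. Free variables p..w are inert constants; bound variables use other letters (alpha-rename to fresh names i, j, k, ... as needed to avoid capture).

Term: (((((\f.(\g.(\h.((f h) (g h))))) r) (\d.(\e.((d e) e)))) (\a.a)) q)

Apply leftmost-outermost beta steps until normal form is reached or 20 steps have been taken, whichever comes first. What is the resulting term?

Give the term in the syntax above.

Answer: (((r (\a.a)) (\e.(e e))) q)

Derivation:
Step 0: (((((\f.(\g.(\h.((f h) (g h))))) r) (\d.(\e.((d e) e)))) (\a.a)) q)
Step 1: ((((\g.(\h.((r h) (g h)))) (\d.(\e.((d e) e)))) (\a.a)) q)
Step 2: (((\h.((r h) ((\d.(\e.((d e) e))) h))) (\a.a)) q)
Step 3: (((r (\a.a)) ((\d.(\e.((d e) e))) (\a.a))) q)
Step 4: (((r (\a.a)) (\e.(((\a.a) e) e))) q)
Step 5: (((r (\a.a)) (\e.(e e))) q)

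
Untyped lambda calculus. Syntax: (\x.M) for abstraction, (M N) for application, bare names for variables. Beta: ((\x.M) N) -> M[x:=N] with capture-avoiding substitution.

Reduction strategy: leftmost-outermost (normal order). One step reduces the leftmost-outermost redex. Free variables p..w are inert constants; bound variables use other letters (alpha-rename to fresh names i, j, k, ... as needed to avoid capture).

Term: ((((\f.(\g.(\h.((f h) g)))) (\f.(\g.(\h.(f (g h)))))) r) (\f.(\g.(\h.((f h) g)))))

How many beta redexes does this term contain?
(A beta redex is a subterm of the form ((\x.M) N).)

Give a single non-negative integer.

Term: ((((\f.(\g.(\h.((f h) g)))) (\f.(\g.(\h.(f (g h)))))) r) (\f.(\g.(\h.((f h) g)))))
  Redex: ((\f.(\g.(\h.((f h) g)))) (\f.(\g.(\h.(f (g h))))))
Total redexes: 1

Answer: 1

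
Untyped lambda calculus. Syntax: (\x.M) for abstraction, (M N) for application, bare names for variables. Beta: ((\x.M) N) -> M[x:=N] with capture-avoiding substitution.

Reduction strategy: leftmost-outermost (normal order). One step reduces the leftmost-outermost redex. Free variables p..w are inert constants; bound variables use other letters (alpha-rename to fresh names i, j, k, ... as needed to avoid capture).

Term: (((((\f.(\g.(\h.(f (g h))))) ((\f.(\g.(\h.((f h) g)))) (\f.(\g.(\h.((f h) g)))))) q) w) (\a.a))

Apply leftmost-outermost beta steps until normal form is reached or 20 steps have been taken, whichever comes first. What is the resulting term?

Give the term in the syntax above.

Answer: (\h.(h (q w)))

Derivation:
Step 0: (((((\f.(\g.(\h.(f (g h))))) ((\f.(\g.(\h.((f h) g)))) (\f.(\g.(\h.((f h) g)))))) q) w) (\a.a))
Step 1: ((((\g.(\h.(((\f.(\g.(\h.((f h) g)))) (\f.(\g.(\h.((f h) g))))) (g h)))) q) w) (\a.a))
Step 2: (((\h.(((\f.(\g.(\h.((f h) g)))) (\f.(\g.(\h.((f h) g))))) (q h))) w) (\a.a))
Step 3: ((((\f.(\g.(\h.((f h) g)))) (\f.(\g.(\h.((f h) g))))) (q w)) (\a.a))
Step 4: (((\g.(\h.(((\f.(\g.(\h.((f h) g)))) h) g))) (q w)) (\a.a))
Step 5: ((\h.(((\f.(\g.(\h.((f h) g)))) h) (q w))) (\a.a))
Step 6: (((\f.(\g.(\h.((f h) g)))) (\a.a)) (q w))
Step 7: ((\g.(\h.(((\a.a) h) g))) (q w))
Step 8: (\h.(((\a.a) h) (q w)))
Step 9: (\h.(h (q w)))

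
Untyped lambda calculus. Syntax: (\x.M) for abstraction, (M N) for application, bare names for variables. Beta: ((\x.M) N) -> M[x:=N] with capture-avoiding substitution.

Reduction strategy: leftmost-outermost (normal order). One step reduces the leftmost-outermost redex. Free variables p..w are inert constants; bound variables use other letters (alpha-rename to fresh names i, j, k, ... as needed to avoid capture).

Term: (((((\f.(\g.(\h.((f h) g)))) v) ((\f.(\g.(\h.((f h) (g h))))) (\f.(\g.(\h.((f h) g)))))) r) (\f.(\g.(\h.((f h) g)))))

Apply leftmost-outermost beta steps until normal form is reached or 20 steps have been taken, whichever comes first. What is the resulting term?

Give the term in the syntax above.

Answer: (((v r) (\g.(\h.(\i.((h i) (g h)))))) (\f.(\g.(\h.((f h) g)))))

Derivation:
Step 0: (((((\f.(\g.(\h.((f h) g)))) v) ((\f.(\g.(\h.((f h) (g h))))) (\f.(\g.(\h.((f h) g)))))) r) (\f.(\g.(\h.((f h) g)))))
Step 1: ((((\g.(\h.((v h) g))) ((\f.(\g.(\h.((f h) (g h))))) (\f.(\g.(\h.((f h) g)))))) r) (\f.(\g.(\h.((f h) g)))))
Step 2: (((\h.((v h) ((\f.(\g.(\h.((f h) (g h))))) (\f.(\g.(\h.((f h) g))))))) r) (\f.(\g.(\h.((f h) g)))))
Step 3: (((v r) ((\f.(\g.(\h.((f h) (g h))))) (\f.(\g.(\h.((f h) g)))))) (\f.(\g.(\h.((f h) g)))))
Step 4: (((v r) (\g.(\h.(((\f.(\g.(\h.((f h) g)))) h) (g h))))) (\f.(\g.(\h.((f h) g)))))
Step 5: (((v r) (\g.(\h.((\g.(\i.((h i) g))) (g h))))) (\f.(\g.(\h.((f h) g)))))
Step 6: (((v r) (\g.(\h.(\i.((h i) (g h)))))) (\f.(\g.(\h.((f h) g)))))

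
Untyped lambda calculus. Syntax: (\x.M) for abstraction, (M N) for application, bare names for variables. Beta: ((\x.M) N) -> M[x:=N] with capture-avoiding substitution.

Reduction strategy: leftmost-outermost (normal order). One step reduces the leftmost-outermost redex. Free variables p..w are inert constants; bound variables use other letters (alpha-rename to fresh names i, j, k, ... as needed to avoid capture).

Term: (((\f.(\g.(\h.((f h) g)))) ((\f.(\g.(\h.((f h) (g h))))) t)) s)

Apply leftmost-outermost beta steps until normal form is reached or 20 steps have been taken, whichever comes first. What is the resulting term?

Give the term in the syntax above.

Step 0: (((\f.(\g.(\h.((f h) g)))) ((\f.(\g.(\h.((f h) (g h))))) t)) s)
Step 1: ((\g.(\h.((((\f.(\g.(\h.((f h) (g h))))) t) h) g))) s)
Step 2: (\h.((((\f.(\g.(\h.((f h) (g h))))) t) h) s))
Step 3: (\h.(((\g.(\h.((t h) (g h)))) h) s))
Step 4: (\h.((\i.((t i) (h i))) s))
Step 5: (\h.((t s) (h s)))

Answer: (\h.((t s) (h s)))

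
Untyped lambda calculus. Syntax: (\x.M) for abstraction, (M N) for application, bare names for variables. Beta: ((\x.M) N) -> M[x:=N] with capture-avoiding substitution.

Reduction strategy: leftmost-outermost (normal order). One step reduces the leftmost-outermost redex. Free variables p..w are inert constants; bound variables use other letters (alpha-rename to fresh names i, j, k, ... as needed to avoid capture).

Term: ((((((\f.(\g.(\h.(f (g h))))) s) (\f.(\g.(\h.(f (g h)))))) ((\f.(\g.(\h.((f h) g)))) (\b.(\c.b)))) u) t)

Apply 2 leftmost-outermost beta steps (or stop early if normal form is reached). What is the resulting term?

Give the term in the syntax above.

Step 0: ((((((\f.(\g.(\h.(f (g h))))) s) (\f.(\g.(\h.(f (g h)))))) ((\f.(\g.(\h.((f h) g)))) (\b.(\c.b)))) u) t)
Step 1: (((((\g.(\h.(s (g h)))) (\f.(\g.(\h.(f (g h)))))) ((\f.(\g.(\h.((f h) g)))) (\b.(\c.b)))) u) t)
Step 2: ((((\h.(s ((\f.(\g.(\h.(f (g h))))) h))) ((\f.(\g.(\h.((f h) g)))) (\b.(\c.b)))) u) t)

Answer: ((((\h.(s ((\f.(\g.(\h.(f (g h))))) h))) ((\f.(\g.(\h.((f h) g)))) (\b.(\c.b)))) u) t)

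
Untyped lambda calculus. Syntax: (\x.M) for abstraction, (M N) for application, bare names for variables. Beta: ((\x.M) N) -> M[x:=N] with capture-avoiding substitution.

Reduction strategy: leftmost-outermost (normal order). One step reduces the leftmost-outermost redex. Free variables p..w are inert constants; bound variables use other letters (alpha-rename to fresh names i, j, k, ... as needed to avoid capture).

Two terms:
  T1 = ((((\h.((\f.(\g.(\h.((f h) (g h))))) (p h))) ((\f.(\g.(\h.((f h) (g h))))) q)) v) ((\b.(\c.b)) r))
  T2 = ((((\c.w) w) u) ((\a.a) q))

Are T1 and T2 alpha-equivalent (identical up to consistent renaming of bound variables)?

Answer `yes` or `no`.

Term 1: ((((\h.((\f.(\g.(\h.((f h) (g h))))) (p h))) ((\f.(\g.(\h.((f h) (g h))))) q)) v) ((\b.(\c.b)) r))
Term 2: ((((\c.w) w) u) ((\a.a) q))
Alpha-equivalence: compare structure up to binder renaming.
Result: False

Answer: no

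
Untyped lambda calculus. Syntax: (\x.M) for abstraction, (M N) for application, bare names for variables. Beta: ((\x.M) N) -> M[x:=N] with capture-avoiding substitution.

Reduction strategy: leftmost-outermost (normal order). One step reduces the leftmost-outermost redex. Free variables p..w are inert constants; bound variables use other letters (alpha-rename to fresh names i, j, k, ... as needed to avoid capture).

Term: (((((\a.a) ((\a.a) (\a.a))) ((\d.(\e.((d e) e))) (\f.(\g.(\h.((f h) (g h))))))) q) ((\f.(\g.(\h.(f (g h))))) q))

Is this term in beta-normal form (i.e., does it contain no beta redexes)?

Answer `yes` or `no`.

Term: (((((\a.a) ((\a.a) (\a.a))) ((\d.(\e.((d e) e))) (\f.(\g.(\h.((f h) (g h))))))) q) ((\f.(\g.(\h.(f (g h))))) q))
Found 4 beta redex(es).

Answer: no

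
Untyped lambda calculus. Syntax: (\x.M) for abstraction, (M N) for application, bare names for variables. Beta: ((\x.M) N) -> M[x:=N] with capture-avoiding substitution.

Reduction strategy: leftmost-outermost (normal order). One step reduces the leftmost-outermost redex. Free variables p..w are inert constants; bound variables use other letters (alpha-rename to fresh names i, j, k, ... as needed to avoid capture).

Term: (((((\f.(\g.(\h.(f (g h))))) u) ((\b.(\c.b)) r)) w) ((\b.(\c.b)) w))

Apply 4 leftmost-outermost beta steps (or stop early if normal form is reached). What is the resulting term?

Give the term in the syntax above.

Step 0: (((((\f.(\g.(\h.(f (g h))))) u) ((\b.(\c.b)) r)) w) ((\b.(\c.b)) w))
Step 1: ((((\g.(\h.(u (g h)))) ((\b.(\c.b)) r)) w) ((\b.(\c.b)) w))
Step 2: (((\h.(u (((\b.(\c.b)) r) h))) w) ((\b.(\c.b)) w))
Step 3: ((u (((\b.(\c.b)) r) w)) ((\b.(\c.b)) w))
Step 4: ((u ((\c.r) w)) ((\b.(\c.b)) w))

Answer: ((u ((\c.r) w)) ((\b.(\c.b)) w))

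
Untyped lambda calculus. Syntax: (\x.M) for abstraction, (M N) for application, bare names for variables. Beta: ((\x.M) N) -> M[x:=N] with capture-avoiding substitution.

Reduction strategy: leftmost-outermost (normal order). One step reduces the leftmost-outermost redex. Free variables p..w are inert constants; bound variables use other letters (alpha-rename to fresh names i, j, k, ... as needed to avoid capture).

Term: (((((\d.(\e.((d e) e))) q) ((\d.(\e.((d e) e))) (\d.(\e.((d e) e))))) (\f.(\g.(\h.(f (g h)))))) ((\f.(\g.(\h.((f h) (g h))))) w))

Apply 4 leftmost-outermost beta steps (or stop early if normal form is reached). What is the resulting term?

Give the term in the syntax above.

Answer: ((((q (\e.((\i.((e i) i)) e))) ((\d.(\e.((d e) e))) (\d.(\e.((d e) e))))) (\f.(\g.(\h.(f (g h)))))) ((\f.(\g.(\h.((f h) (g h))))) w))

Derivation:
Step 0: (((((\d.(\e.((d e) e))) q) ((\d.(\e.((d e) e))) (\d.(\e.((d e) e))))) (\f.(\g.(\h.(f (g h)))))) ((\f.(\g.(\h.((f h) (g h))))) w))
Step 1: ((((\e.((q e) e)) ((\d.(\e.((d e) e))) (\d.(\e.((d e) e))))) (\f.(\g.(\h.(f (g h)))))) ((\f.(\g.(\h.((f h) (g h))))) w))
Step 2: ((((q ((\d.(\e.((d e) e))) (\d.(\e.((d e) e))))) ((\d.(\e.((d e) e))) (\d.(\e.((d e) e))))) (\f.(\g.(\h.(f (g h)))))) ((\f.(\g.(\h.((f h) (g h))))) w))
Step 3: ((((q (\e.(((\d.(\e.((d e) e))) e) e))) ((\d.(\e.((d e) e))) (\d.(\e.((d e) e))))) (\f.(\g.(\h.(f (g h)))))) ((\f.(\g.(\h.((f h) (g h))))) w))
Step 4: ((((q (\e.((\i.((e i) i)) e))) ((\d.(\e.((d e) e))) (\d.(\e.((d e) e))))) (\f.(\g.(\h.(f (g h)))))) ((\f.(\g.(\h.((f h) (g h))))) w))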